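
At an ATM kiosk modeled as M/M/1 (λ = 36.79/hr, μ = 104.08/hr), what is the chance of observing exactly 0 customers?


ρ = 36.79/104.08 = 0.3535
P_n = (1−ρ)·ρ^n = (1 − 0.3535)·0.3535^0 = 0.6465·1.000000 = 0.646522

Final: 0.646522


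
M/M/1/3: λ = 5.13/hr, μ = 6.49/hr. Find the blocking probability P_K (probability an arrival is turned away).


ρ = λ/μ = 5.13/6.49 = 0.7904
P_K = (1−ρ)ρ^K/(1−ρ^(K+1)) = (0.2096·0.493876)/(1 − 0.390383)
= 0.103493/0.609617 = 0.169768

Final: 0.169768


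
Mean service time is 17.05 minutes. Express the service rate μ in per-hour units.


μ = 1/(service time) in consistent units.
1 hour = 60 min, so μ = 60/17.05 = 3.5191 per hour

Final: 3.5191 /hr


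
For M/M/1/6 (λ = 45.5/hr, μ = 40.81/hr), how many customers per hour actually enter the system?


ρ = 1.1149; P_K = (1−ρ)ρ^6/(1−ρ^7) = 0.193378
λ_eff = λ(1 − P_K) = 45.5·(1 − 0.193378) = 45.5·0.806622 = 36.7013 /hr

Final: 36.7013 /hr


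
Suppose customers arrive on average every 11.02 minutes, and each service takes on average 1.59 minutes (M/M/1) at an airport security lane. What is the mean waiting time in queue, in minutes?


λ = 60/11.02 = 5.4446 /hr
μ = 60/1.59 = 37.7358 /hr
ρ = λ/μ = 5.4446/37.7358 = 0.1443
Wq = ρ/(μ−λ) = 0.1443/(37.7358−5.4446) = 0.004468 hr
In minutes: 0.004468·60 = 0.2681 min

Final: 0.2681 min


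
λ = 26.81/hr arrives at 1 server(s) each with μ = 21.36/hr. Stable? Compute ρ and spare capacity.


Total capacity cμ = 1·21.36 = 21.36/hr
ρ = λ/(cμ) = 26.81/21.36 = 1.2551
Stable ⇔ ρ < 1: NO
Spare capacity = cμ − λ = 21.36 − 26.81 = -5.45/hr

Final: ρ = 1.2551; unstable; margin = -5.45/hr


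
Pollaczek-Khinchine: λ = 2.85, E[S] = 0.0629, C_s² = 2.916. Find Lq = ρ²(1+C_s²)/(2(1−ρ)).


ρ = λ·E[S] = 2.85·0.0629 = 0.1793
Lq = ρ²(1+C_s²)/(2(1−ρ)) = 0.03214·(1+2.916)/(2·0.8207)
= 0.03214·3.9160/1.6415 = 0.07667

Final: 0.07667


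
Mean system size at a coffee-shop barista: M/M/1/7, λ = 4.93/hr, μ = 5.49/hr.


ρ = 4.93/5.49 = 0.8980
L = ρ[1 − (K+1)ρ^K + Kρ^(K+1)] / [(1−ρ)(1−ρ^(K+1))]
Numerator: 0.8980·(1 − 8·0.470893 + 7·0.422860) = 0.173204
Denominator: (0.1020)·(0.577140) = 0.058870
L = 0.173204/0.058870 = 2.9421

Final: 2.9421


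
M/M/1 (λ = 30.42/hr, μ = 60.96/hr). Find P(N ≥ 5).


ρ = 30.42/60.96 = 0.4990
P(N ≥ n) = ρ^n = 0.4990^5 = 0.030944

Final: 0.030944


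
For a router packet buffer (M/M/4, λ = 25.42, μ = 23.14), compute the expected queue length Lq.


a = λ/μ = 1.0985; ρ = a/4 = 0.2746
P₀ = 0.332611
Lq = P₀·a^c·ρ / (c!·(1−ρ)²) = 0.332611·1.45629·0.2746/(24·0.52616)
= 0.01053

Final: 0.01053


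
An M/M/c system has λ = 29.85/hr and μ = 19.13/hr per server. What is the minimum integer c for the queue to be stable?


Stability requires cμ > λ ⇔ c > λ/μ.
λ/μ = 29.85/19.13 = 1.5604
Minimum integer c = ⌊1.5604⌋ + 1 = 2
Check: 2·19.13 = 38.26 > 29.85, while 1·19.13 = 19.13 ≤ 29.85

Final: 2 servers


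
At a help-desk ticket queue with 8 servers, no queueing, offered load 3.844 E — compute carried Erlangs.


B(8,3.844) = 0.025751 (Erlang-B)
Carried load = a(1 − B) = 3.844·(1 − 0.025751) = 3.844·0.974249 = 3.7450 E

Final: 3.7450 Erlangs


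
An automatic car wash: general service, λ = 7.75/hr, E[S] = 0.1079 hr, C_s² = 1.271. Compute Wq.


ρ = λ·E[S] = 7.75·0.1079 = 0.8362
E[S²] = E[S]²(1+C_s²) = 0.1079²·(1+1.271) = 0.026440
Wq = λ·E[S²]/(2(1−ρ)) = 7.75·0.026440/(2·0.1638) = 0.62558 hr

Final: 0.62558 hr


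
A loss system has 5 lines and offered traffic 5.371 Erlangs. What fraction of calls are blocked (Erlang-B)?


B(c,a) = (a^c/c!) / Σ_{k=0}^{c} a^k/k!
a^5/5! = 37.247276
Σ terms (k=0..5): 1.00000 + 5.37100 + 14.42382 + 25.82345 + 34.67443 + 37.24728 = 118.539976
B = 37.247276/118.539976 = 0.314217

Final: 0.314217


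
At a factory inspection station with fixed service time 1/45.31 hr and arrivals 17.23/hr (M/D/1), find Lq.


ρ = 17.23/45.31 = 0.3803
M/D/1: Lq = ρ²/(2(1−ρ)) = 0.1446/(2·0.6197) = 0.11667

Final: 0.11667


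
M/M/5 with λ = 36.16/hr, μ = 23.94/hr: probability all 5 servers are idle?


a = λ/μ = 36.16/23.94 = 1.5104; ρ = a/c = 0.3021
Σ_{k=0}^{4} a^k/k! (terms k=0..4) = 1.00000 + 1.51044 + 1.14072 + 0.57433 + 0.21687 = 4.44236
Tail: a^5/(5!(1−ρ)) = 7.86179/(120·0.6979) = 0.09387
P₀ = 1/(4.44236 + 0.09387) = 1/4.53624 = 0.220447

Final: 0.220447


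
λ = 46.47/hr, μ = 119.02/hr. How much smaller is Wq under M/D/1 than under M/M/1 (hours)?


ρ = 46.47/119.02 = 0.3904
Wq(M/M/1) = ρ/(μ−λ) = 0.3904/72.55 = 0.005382 hr
Wq(M/D/1) = ρ/(2(μ−λ)) = 0.002691 hr
Savings = 0.005382 − 0.002691 = 0.002691 hr

Final: 0.002691 hr


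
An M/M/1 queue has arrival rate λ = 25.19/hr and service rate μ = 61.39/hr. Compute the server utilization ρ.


ρ = λ/μ = 25.19/61.39 = 0.4103

Final: 0.4103


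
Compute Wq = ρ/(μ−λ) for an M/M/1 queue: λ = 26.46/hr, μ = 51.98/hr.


ρ = 26.46/51.98 = 0.5090
Wq = ρ/(μ−λ) = 0.5090/(51.98 − 26.46) = 0.5090/25.52 = 0.01995 hr

Final: 0.01995 hr


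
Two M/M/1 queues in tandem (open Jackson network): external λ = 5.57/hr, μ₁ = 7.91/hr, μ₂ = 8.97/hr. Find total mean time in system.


Each node sees arrival rate λ = 5.57/hr (tandem ⇒ throughput preserved).
W₁ = 1/(μ₁−λ) = 1/(7.91−5.57) = 0.42735 hr
W₂ = 1/(μ₂−λ) = 1/(8.97−5.57) = 0.29412 hr
W_total = W₁ + W₂ = 0.42735 + 0.29412 = 0.72147 hr

Final: 0.72147 hr


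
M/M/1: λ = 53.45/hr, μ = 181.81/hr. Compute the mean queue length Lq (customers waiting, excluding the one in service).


ρ = 53.45/181.81 = 0.2940
Lq = ρ²/(1−ρ) = 0.08643/0.7060 = 0.1224

Final: 0.1224


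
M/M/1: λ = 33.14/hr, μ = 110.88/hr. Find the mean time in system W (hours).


W = 1/(μ−λ) = 1/(110.88 − 33.14) = 1/77.74 = 0.01286 hr

Final: 0.01286 hr


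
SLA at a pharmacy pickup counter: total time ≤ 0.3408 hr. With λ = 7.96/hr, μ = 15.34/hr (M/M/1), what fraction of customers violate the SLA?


W ~ Exponential(μ−λ) for M/M/1.
μ − λ = 15.34 − 7.96 = 7.3800
P(W > t) = e^{−(μ−λ)t} = e^{−2.5151} = 0.080855

Final: 0.080855


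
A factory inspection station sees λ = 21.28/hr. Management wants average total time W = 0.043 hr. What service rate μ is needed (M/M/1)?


W = 1/(μ−λ) ⇒ μ − λ = 1/W = 1/0.043 = 23.2558
μ = λ + 1/W = 21.28 + 23.2558 = 44.5358 per hr

Final: 44.5358 /hr


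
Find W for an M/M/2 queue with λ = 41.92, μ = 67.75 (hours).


a = 0.6187; ρ = 0.3094; P₀ = 0.527449
Lq = P₀·a^c·ρ/(c!(1−ρ)²) = 0.06549
Wq = Lq/λ = 0.06549/41.92 = 0.001562 hr
W = Wq + 1/μ = 0.001562 + 0.01476 = 0.01632 hr

Final: 0.01632 hr


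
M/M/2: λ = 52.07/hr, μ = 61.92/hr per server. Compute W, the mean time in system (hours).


a = 0.8409; ρ = 0.4205; P₀ = 0.407993
Lq = P₀·a^c·ρ/(c!(1−ρ)²) = 0.18059
Wq = Lq/λ = 0.18059/52.07 = 0.003468 hr
W = Wq + 1/μ = 0.003468 + 0.01615 = 0.01962 hr

Final: 0.01962 hr


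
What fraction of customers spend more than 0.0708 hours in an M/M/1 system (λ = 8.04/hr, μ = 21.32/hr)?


W ~ Exponential(μ−λ) for M/M/1.
μ − λ = 21.32 − 8.04 = 13.2800
P(W > t) = e^{−(μ−λ)t} = e^{−0.9402} = 0.390540

Final: 0.390540


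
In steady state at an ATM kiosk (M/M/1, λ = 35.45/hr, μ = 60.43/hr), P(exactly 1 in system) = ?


ρ = 35.45/60.43 = 0.5866
P_n = (1−ρ)·ρ^n = (1 − 0.5866)·0.5866^1 = 0.4134·0.586629 = 0.242495

Final: 0.242495


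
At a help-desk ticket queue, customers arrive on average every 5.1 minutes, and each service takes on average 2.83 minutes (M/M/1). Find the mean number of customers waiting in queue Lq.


λ = 60/5.1 = 11.7647 /hr
μ = 60/2.83 = 21.2014 /hr
ρ = λ/μ = 11.7647/21.2014 = 0.5549
Lq = ρ²/(1−ρ) = 0.3079/0.4451 = 0.6918

Final: 0.6918


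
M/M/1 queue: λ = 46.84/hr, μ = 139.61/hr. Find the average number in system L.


ρ = λ/μ = 46.84/139.61 = 0.3355
L = ρ/(1−ρ) = 0.3355/(1 − 0.3355) = 0.3355/0.6645 = 0.5049

Final: 0.5049


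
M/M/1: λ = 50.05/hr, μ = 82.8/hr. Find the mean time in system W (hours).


W = 1/(μ−λ) = 1/(82.8 − 50.05) = 1/32.75 = 0.03053 hr

Final: 0.03053 hr


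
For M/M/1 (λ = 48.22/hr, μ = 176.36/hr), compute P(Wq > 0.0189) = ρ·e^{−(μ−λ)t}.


ρ = 48.22/176.36 = 0.2734
P(Wq > t) = ρ·e^{−(μ−λ)t} = 0.2734·e^{−2.4218}
= 0.2734·0.088758 = 0.024268

Final: 0.024268


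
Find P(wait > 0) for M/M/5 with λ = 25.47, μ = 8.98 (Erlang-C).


a = λ/μ = 2.8363; ρ = a/5 = 0.5673
P₀ = 0.055889 (from M/M/c formula)
C(c,a) = [a^c/(c!(1−ρ))]·P₀ = [183.55366/(120·0.4327)]·0.055889
= 3.53472·0.055889 = 0.197552

Final: 0.197552


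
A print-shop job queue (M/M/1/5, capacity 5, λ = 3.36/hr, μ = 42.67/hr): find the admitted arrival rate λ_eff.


ρ = 0.07874; P_K = (1−ρ)ρ^5/(1−ρ^6) = 0.000002789
λ_eff = λ(1 − P_K) = 3.36·(1 − 0.000002789) = 3.36·0.999997 = 3.3600 /hr

Final: 3.3600 /hr


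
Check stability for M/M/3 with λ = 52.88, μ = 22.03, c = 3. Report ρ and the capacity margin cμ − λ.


Total capacity cμ = 3·22.03 = 66.09/hr
ρ = λ/(cμ) = 52.88/66.09 = 0.8001
Stable ⇔ ρ < 1: YES
Spare capacity = cμ − λ = 66.09 − 52.88 = 13.21/hr

Final: ρ = 0.8001; stable; margin = 13.21/hr


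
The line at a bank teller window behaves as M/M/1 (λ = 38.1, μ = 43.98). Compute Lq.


ρ = 38.1/43.98 = 0.8663
Lq = ρ²/(1−ρ) = 0.7505/0.1337 = 5.6133

Final: 5.6133


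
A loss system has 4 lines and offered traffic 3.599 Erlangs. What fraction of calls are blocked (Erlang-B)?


B(c,a) = (a^c/c!) / Σ_{k=0}^{c} a^k/k!
a^4/4! = 6.990627
Σ terms (k=0..4): 1.00000 + 3.59900 + 6.47640 + 7.76952 + 6.99063 = 25.835550
B = 6.990627/25.835550 = 0.270582

Final: 0.270582


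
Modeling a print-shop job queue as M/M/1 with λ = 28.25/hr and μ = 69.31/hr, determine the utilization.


ρ = λ/μ = 28.25/69.31 = 0.4076

Final: 0.4076


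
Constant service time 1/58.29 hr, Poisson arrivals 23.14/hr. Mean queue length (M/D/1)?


ρ = 23.14/58.29 = 0.3970
M/D/1: Lq = ρ²/(2(1−ρ)) = 0.1576/(2·0.6030) = 0.13067

Final: 0.13067


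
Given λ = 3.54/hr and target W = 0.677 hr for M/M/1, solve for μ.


W = 1/(μ−λ) ⇒ μ − λ = 1/W = 1/0.677 = 1.4771
μ = λ + 1/W = 3.54 + 1.4771 = 5.0171 per hr

Final: 5.0171 /hr


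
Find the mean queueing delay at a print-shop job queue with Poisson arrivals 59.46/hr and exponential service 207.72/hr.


ρ = 59.46/207.72 = 0.2863
Wq = ρ/(μ−λ) = 0.2863/(207.72 − 59.46) = 0.2863/148.26 = 0.001931 hr

Final: 0.001931 hr


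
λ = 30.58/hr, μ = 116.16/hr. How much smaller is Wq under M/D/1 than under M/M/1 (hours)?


ρ = 30.58/116.16 = 0.2633
Wq(M/M/1) = ρ/(μ−λ) = 0.2633/85.58 = 0.003076 hr
Wq(M/D/1) = ρ/(2(μ−λ)) = 0.001538 hr
Savings = 0.003076 − 0.001538 = 0.001538 hr

Final: 0.001538 hr


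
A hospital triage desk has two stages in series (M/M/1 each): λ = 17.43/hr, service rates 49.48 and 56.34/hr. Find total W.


Each node sees arrival rate λ = 17.43/hr (tandem ⇒ throughput preserved).
W₁ = 1/(μ₁−λ) = 1/(49.48−17.43) = 0.03120 hr
W₂ = 1/(μ₂−λ) = 1/(56.34−17.43) = 0.02570 hr
W_total = W₁ + W₂ = 0.03120 + 0.02570 = 0.05690 hr

Final: 0.05690 hr


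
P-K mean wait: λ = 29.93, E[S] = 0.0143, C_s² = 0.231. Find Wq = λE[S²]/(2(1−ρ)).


ρ = λ·E[S] = 29.93·0.0143 = 0.4280
E[S²] = E[S]²(1+C_s²) = 0.0143²·(1+0.231) = 0.0002517
Wq = λ·E[S²]/(2(1−ρ)) = 29.93·0.0002517/(2·0.5720) = 0.006586 hr

Final: 0.006586 hr


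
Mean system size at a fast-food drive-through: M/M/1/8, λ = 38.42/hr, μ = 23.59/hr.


ρ = 38.42/23.59 = 1.6287
L = ρ[1 − (K+1)ρ^K + Kρ^(K+1)] / [(1−ρ)(1−ρ^(K+1))]
Numerator: 1.6287·(1 − 9·49.503437 + 8·80.624081) = 326.483209
Denominator: (-0.6287)·(-79.624081) = 50.056173
L = 326.483209/50.056173 = 6.5223

Final: 6.5223


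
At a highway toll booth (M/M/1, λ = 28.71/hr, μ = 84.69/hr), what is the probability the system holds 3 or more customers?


ρ = 28.71/84.69 = 0.3390
P(N ≥ n) = ρ^n = 0.3390^3 = 0.038959

Final: 0.038959


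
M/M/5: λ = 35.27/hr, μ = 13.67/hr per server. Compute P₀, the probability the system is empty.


a = λ/μ = 35.27/13.67 = 2.5801; ρ = a/c = 0.5160
Σ_{k=0}^{4} a^k/k! (terms k=0..4) = 1.00000 + 2.58010 + 3.32846 + 2.86259 + 1.84645 = 11.61761
Tail: a^5/(5!(1−ρ)) = 114.33646/(120·0.4840) = 1.96869
P₀ = 1/(11.61761 + 1.96869) = 1/13.58629 = 0.073604

Final: 0.073604


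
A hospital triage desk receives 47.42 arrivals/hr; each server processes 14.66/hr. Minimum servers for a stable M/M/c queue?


Stability requires cμ > λ ⇔ c > λ/μ.
λ/μ = 47.42/14.66 = 3.2347
Minimum integer c = ⌊3.2347⌋ + 1 = 4
Check: 4·14.66 = 58.64 > 47.42, while 3·14.66 = 43.98 ≤ 47.42

Final: 4 servers


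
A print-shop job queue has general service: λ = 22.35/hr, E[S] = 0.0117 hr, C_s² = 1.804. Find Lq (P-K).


ρ = λ·E[S] = 22.35·0.0117 = 0.2615
Lq = ρ²(1+C_s²)/(2(1−ρ)) = 0.06838·(1+1.804)/(2·0.7385)
= 0.06838·2.8040/1.4770 = 0.12981

Final: 0.12981


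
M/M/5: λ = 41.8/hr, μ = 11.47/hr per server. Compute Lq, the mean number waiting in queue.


a = λ/μ = 3.6443; ρ = a/5 = 0.7289
P₀ = 0.021526
Lq = P₀·a^c·ρ / (c!·(1−ρ)²) = 0.021526·642.78291·0.7289/(120·0.07352)
= 1.14312

Final: 1.14312


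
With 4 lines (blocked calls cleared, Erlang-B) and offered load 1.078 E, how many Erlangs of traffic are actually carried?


B(4,1.078) = 0.019243 (Erlang-B)
Carried load = a(1 − B) = 1.078·(1 − 0.019243) = 1.078·0.980757 = 1.0573 E

Final: 1.0573 Erlangs


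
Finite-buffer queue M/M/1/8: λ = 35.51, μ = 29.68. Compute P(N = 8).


ρ = λ/μ = 35.51/29.68 = 1.1964
P_K = (1−ρ)ρ^K/(1−ρ^(K+1)) = (-0.1964·4.198500)/(1 − 5.023206)
= -0.824705/-4.023206 = 0.204987

Final: 0.204987


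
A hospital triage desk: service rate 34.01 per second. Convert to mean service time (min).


Mean service time = 1/μ = 1/34.01 second = 0.02940 second
In minutes: 0.02940 × 0.0166667 = 0.0004901 min

Final: 0.0004901 min


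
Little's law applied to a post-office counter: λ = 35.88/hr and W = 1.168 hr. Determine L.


L = λW = 35.88·1.168 = 41.9078

Final: 41.9078


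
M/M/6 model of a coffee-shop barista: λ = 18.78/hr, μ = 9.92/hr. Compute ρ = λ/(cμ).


ρ = λ/(cμ) = 18.78/(6·9.92) = 18.78/59.52 = 0.3155

Final: 0.3155


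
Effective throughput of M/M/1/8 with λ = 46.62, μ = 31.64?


ρ = 1.4735; P_K = (1−ρ)ρ^8/(1−ρ^9) = 0.331446
λ_eff = λ(1 − P_K) = 46.62·(1 − 0.331446) = 46.62·0.668554 = 31.1680 /hr

Final: 31.1680 /hr


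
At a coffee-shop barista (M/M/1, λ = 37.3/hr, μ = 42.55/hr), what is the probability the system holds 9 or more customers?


ρ = 37.3/42.55 = 0.8766
P(N ≥ n) = ρ^n = 0.8766^9 = 0.305692

Final: 0.305692


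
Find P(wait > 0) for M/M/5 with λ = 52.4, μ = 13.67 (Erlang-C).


a = λ/μ = 3.8332; ρ = a/5 = 0.7666
P₀ = 0.016634 (from M/M/c formula)
C(c,a) = [a^c/(c!(1−ρ))]·P₀ = [827.58739/(120·0.2334)]·0.016634
= 29.55360·0.016634 = 0.491605

Final: 0.491605


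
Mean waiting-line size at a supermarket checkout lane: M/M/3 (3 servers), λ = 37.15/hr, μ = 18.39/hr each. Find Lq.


a = λ/μ = 2.0201; ρ = a/3 = 0.6734
P₀ = 0.107908
Lq = P₀·a^c·ρ / (c!·(1−ρ)²) = 0.107908·8.24387·0.6734/(6·0.10669)
= 0.93581

Final: 0.93581


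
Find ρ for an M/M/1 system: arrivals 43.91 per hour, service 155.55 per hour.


ρ = λ/μ = 43.91/155.55 = 0.2823

Final: 0.2823


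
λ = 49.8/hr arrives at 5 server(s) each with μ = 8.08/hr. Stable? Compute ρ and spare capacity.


Total capacity cμ = 5·8.08 = 40.40/hr
ρ = λ/(cμ) = 49.8/40.40 = 1.2327
Stable ⇔ ρ < 1: NO
Spare capacity = cμ − λ = 40.40 − 49.8 = -9.40/hr

Final: ρ = 1.2327; unstable; margin = -9.40/hr


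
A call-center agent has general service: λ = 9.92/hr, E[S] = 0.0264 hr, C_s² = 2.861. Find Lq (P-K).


ρ = λ·E[S] = 9.92·0.0264 = 0.2619
Lq = ρ²(1+C_s²)/(2(1−ρ)) = 0.06859·(1+2.861)/(2·0.7381)
= 0.06859·3.8610/1.4762 = 0.17938

Final: 0.17938


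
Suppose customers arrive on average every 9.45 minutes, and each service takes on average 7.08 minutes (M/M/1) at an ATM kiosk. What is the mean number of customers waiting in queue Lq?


λ = 60/9.45 = 6.3492 /hr
μ = 60/7.08 = 8.4746 /hr
ρ = λ/μ = 6.3492/8.4746 = 0.7492
Lq = ρ²/(1−ρ) = 0.5613/0.2508 = 2.2381

Final: 2.2381


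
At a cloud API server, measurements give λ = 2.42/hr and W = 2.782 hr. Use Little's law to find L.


L = λW = 2.42·2.782 = 6.7324

Final: 6.7324


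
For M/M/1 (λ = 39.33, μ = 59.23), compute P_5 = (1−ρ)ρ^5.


ρ = 39.33/59.23 = 0.6640
P_n = (1−ρ)·ρ^n = (1 − 0.6640)·0.6640^5 = 0.3360·0.129095 = 0.043373

Final: 0.043373


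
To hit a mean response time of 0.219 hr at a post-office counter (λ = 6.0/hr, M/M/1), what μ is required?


W = 1/(μ−λ) ⇒ μ − λ = 1/W = 1/0.219 = 4.5662
μ = λ + 1/W = 6.0 + 4.5662 = 10.5662 per hr

Final: 10.5662 /hr


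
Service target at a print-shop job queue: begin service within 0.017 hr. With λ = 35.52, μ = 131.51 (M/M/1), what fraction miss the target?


ρ = 35.52/131.51 = 0.2701
P(Wq > t) = ρ·e^{−(μ−λ)t} = 0.2701·e^{−1.6318}
= 0.2701·0.195571 = 0.052823

Final: 0.052823


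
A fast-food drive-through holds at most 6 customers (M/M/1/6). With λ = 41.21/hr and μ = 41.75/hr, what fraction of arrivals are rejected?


ρ = λ/μ = 41.21/41.75 = 0.9871
P_K = (1−ρ)ρ^K/(1−ρ^(K+1)) = (0.01293·0.924862)/(1 − 0.912899)
= 0.011962/0.087101 = 0.137339

Final: 0.137339


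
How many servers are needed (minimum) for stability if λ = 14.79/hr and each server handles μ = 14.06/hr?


Stability requires cμ > λ ⇔ c > λ/μ.
λ/μ = 14.79/14.06 = 1.0519
Minimum integer c = ⌊1.0519⌋ + 1 = 2
Check: 2·14.06 = 28.12 > 14.79, while 1·14.06 = 14.06 ≤ 14.79

Final: 2 servers


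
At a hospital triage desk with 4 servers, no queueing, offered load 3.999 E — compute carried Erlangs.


B(4,3.999) = 0.310583 (Erlang-B)
Carried load = a(1 − B) = 3.999·(1 − 0.310583) = 3.999·0.689417 = 2.7570 E

Final: 2.7570 Erlangs


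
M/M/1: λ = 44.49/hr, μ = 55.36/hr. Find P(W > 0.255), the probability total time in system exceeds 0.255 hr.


W ~ Exponential(μ−λ) for M/M/1.
μ − λ = 55.36 − 44.49 = 10.8700
P(W > t) = e^{−(μ−λ)t} = e^{−2.7718} = 0.062546

Final: 0.062546


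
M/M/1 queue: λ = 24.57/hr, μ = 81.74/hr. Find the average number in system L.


ρ = λ/μ = 24.57/81.74 = 0.3006
L = ρ/(1−ρ) = 0.3006/(1 − 0.3006) = 0.3006/0.6994 = 0.4298

Final: 0.4298


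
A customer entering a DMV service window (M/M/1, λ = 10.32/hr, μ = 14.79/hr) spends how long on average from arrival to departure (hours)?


W = 1/(μ−λ) = 1/(14.79 − 10.32) = 1/4.47 = 0.2237 hr

Final: 0.2237 hr


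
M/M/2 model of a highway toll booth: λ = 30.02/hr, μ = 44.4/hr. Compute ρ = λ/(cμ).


ρ = λ/(cμ) = 30.02/(2·44.4) = 30.02/88.80 = 0.3381

Final: 0.3381


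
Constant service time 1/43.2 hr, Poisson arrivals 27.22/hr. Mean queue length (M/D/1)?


ρ = 27.22/43.2 = 0.6301
M/D/1: Lq = ρ²/(2(1−ρ)) = 0.3970/(2·0.3699) = 0.53664

Final: 0.53664


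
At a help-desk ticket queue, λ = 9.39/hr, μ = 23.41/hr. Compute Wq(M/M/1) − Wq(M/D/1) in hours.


ρ = 9.39/23.41 = 0.4011
Wq(M/M/1) = ρ/(μ−λ) = 0.4011/14.02 = 0.02861 hr
Wq(M/D/1) = ρ/(2(μ−λ)) = 0.01430 hr
Savings = 0.02861 − 0.01430 = 0.01430 hr

Final: 0.01430 hr


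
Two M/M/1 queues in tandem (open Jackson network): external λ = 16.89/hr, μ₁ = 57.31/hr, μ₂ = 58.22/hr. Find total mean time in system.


Each node sees arrival rate λ = 16.89/hr (tandem ⇒ throughput preserved).
W₁ = 1/(μ₁−λ) = 1/(57.31−16.89) = 0.02474 hr
W₂ = 1/(μ₂−λ) = 1/(58.22−16.89) = 0.02420 hr
W_total = W₁ + W₂ = 0.02474 + 0.02420 = 0.04894 hr

Final: 0.04894 hr


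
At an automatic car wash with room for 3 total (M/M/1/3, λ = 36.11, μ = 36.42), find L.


ρ = 36.11/36.42 = 0.9915
L = ρ[1 − (K+1)ρ^K + Kρ^(K+1)] / [(1−ρ)(1−ρ^(K+1))]
Numerator: 0.9915·(1 − 4·0.974681 + 3·0.966385) = 0.0004261
Denominator: (0.008512)·(0.033615) = 0.0002861
L = 0.0004261/0.0002861 = 1.4893

Final: 1.4893


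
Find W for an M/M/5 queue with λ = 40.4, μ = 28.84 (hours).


a = 1.4008; ρ = 0.2802; P₀ = 0.246121
Lq = P₀·a^c·ρ/(c!(1−ρ)²) = 0.005982
Wq = Lq/λ = 0.005982/40.4 = 0.0001481 hr
W = Wq + 1/μ = 0.0001481 + 0.03467 = 0.03482 hr

Final: 0.03482 hr


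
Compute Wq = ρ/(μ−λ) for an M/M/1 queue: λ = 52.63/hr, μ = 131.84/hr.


ρ = 52.63/131.84 = 0.3992
Wq = ρ/(μ−λ) = 0.3992/(131.84 − 52.63) = 0.3992/79.21 = 0.005040 hr

Final: 0.005040 hr


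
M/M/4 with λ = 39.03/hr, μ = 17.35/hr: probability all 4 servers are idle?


a = λ/μ = 39.03/17.35 = 2.2496; ρ = a/c = 0.5624
Σ_{k=0}^{3} a^k/k! (terms k=0..3) = 1.00000 + 2.24957 + 2.53028 + 1.89734 = 7.67719
Tail: a^4/(4!(1−ρ)) = 25.60922/(24·0.4376) = 2.43837
P₀ = 1/(7.67719 + 2.43837) = 1/10.11556 = 0.098858

Final: 0.098858


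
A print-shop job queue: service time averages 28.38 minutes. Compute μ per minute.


μ = 1/(service time) in consistent units.
1 minute = 1 min, so μ = 1/28.38 = 0.03524 per minute

Final: 0.03524 /min


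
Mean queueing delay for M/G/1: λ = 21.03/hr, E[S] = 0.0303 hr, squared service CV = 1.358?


ρ = λ·E[S] = 21.03·0.0303 = 0.6372
E[S²] = E[S]²(1+C_s²) = 0.0303²·(1+1.358) = 0.002165
Wq = λ·E[S²]/(2(1−ρ)) = 21.03·0.002165/(2·0.3628) = 0.06275 hr

Final: 0.06275 hr


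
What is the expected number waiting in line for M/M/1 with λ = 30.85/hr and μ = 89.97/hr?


ρ = 30.85/89.97 = 0.3429
Lq = ρ²/(1−ρ) = 0.1176/0.6571 = 0.1789

Final: 0.1789


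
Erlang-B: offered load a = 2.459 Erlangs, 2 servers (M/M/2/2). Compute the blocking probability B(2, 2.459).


B(c,a) = (a^c/c!) / Σ_{k=0}^{c} a^k/k!
a^2/2! = 3.023341
Σ terms (k=0..2): 1.00000 + 2.45900 + 3.02334 = 6.482341
B = 3.023341/6.482341 = 0.466396

Final: 0.466396


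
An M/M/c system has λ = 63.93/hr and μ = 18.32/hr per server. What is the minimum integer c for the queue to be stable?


Stability requires cμ > λ ⇔ c > λ/μ.
λ/μ = 63.93/18.32 = 3.4896
Minimum integer c = ⌊3.4896⌋ + 1 = 4
Check: 4·18.32 = 73.28 > 63.93, while 3·18.32 = 54.96 ≤ 63.93

Final: 4 servers


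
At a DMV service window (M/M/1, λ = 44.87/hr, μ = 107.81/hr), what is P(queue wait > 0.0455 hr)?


ρ = 44.87/107.81 = 0.4162
P(Wq > t) = ρ·e^{−(μ−λ)t} = 0.4162·e^{−2.8638}
= 0.4162·0.057053 = 0.023745

Final: 0.023745


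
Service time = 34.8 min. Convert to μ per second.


μ = 1/(service time) in consistent units.
1 second = 0.0166667 min, so μ = 0.0166667/34.8 = 0.0004789 per second

Final: 0.0004789 /sec


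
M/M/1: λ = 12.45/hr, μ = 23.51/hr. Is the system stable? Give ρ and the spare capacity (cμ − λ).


Total capacity cμ = 1·23.51 = 23.51/hr
ρ = λ/(cμ) = 12.45/23.51 = 0.5296
Stable ⇔ ρ < 1: YES
Spare capacity = cμ − λ = 23.51 − 12.45 = 11.06/hr

Final: ρ = 0.5296; stable; margin = 11.06/hr


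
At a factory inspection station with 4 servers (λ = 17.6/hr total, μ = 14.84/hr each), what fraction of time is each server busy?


ρ = λ/(cμ) = 17.6/(4·14.84) = 17.6/59.36 = 0.2965

Final: 0.2965


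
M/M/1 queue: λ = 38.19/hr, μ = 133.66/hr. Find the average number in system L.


ρ = λ/μ = 38.19/133.66 = 0.2857
L = ρ/(1−ρ) = 0.2857/(1 − 0.2857) = 0.2857/0.7143 = 0.4000

Final: 0.4000


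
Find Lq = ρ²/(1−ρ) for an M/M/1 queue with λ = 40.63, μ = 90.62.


ρ = 40.63/90.62 = 0.4484
Lq = ρ²/(1−ρ) = 0.2010/0.5516 = 0.3644

Final: 0.3644


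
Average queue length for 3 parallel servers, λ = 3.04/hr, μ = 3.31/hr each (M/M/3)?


a = λ/μ = 0.9184; ρ = a/3 = 0.3061
P₀ = 0.395840
Lq = P₀·a^c·ρ / (c!·(1−ρ)²) = 0.395840·0.77471·0.3061/(6·0.48144)
= 0.03250

Final: 0.03250


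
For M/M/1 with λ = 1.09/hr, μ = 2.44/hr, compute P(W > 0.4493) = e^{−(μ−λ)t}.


W ~ Exponential(μ−λ) for M/M/1.
μ − λ = 2.44 − 1.09 = 1.3500
P(W > t) = e^{−(μ−λ)t} = e^{−0.6066} = 0.545226

Final: 0.545226


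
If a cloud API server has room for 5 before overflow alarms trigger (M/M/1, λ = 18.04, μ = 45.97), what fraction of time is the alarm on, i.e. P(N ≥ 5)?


ρ = 18.04/45.97 = 0.3924
P(N ≥ n) = ρ^n = 0.3924^5 = 0.009307

Final: 0.009307


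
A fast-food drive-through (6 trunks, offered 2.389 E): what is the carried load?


B(6,2.389) = 0.023954 (Erlang-B)
Carried load = a(1 − B) = 2.389·(1 − 0.023954) = 2.389·0.976046 = 2.3318 E

Final: 2.3318 Erlangs


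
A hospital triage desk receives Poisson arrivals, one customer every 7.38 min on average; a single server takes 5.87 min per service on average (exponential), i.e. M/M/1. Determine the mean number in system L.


λ = 60/7.38 = 8.1301 /hr
μ = 60/5.87 = 10.2215 /hr
ρ = λ/μ = 8.1301/10.2215 = 0.7954
L = ρ/(1−ρ) = 0.7954/0.2046 = 3.8874

Final: 3.8874


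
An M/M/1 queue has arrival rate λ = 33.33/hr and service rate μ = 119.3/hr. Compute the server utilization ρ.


ρ = λ/μ = 33.33/119.3 = 0.2794

Final: 0.2794


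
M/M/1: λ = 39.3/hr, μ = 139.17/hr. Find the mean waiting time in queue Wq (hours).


ρ = 39.3/139.17 = 0.2824
Wq = ρ/(μ−λ) = 0.2824/(139.17 − 39.3) = 0.2824/99.87 = 0.002828 hr

Final: 0.002828 hr


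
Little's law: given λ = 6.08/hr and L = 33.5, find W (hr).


W = L/λ = 33.5/6.08 = 5.5099 hr

Final: 5.5099 hr


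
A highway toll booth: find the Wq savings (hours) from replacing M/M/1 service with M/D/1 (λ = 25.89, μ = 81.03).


ρ = 25.89/81.03 = 0.3195
Wq(M/M/1) = ρ/(μ−λ) = 0.3195/55.14 = 0.005795 hr
Wq(M/D/1) = ρ/(2(μ−λ)) = 0.002897 hr
Savings = 0.005795 − 0.002897 = 0.002897 hr

Final: 0.002897 hr


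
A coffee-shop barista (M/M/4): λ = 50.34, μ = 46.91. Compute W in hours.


a = 1.0731; ρ = 0.2683; P₀ = 0.341251
Lq = P₀·a^c·ρ/(c!(1−ρ)²) = 0.009448
Wq = Lq/λ = 0.009448/50.34 = 0.0001877 hr
W = Wq + 1/μ = 0.0001877 + 0.02132 = 0.02151 hr

Final: 0.02151 hr


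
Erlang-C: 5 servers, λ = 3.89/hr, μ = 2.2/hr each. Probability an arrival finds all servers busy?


a = λ/μ = 1.7682; ρ = a/5 = 0.3536
P₀ = 0.169984 (from M/M/c formula)
C(c,a) = [a^c/(c!(1−ρ))]·P₀ = [17.28362/(120·0.6464)]·0.169984
= 0.22283·0.169984 = 0.037878

Final: 0.037878


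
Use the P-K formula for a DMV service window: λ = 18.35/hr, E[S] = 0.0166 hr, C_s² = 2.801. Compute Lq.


ρ = λ·E[S] = 18.35·0.0166 = 0.3046
Lq = ρ²(1+C_s²)/(2(1−ρ)) = 0.09279·(1+2.801)/(2·0.6954)
= 0.09279·3.8010/1.3908 = 0.25359

Final: 0.25359


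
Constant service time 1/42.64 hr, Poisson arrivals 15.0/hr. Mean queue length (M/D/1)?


ρ = 15.0/42.64 = 0.3518
M/D/1: Lq = ρ²/(2(1−ρ)) = 0.1238/(2·0.6482) = 0.09545

Final: 0.09545


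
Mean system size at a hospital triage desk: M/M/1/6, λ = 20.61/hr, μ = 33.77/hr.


ρ = 20.61/33.77 = 0.6103
L = ρ[1 − (K+1)ρ^K + Kρ^(K+1)] / [(1−ρ)(1−ρ^(K+1))]
Numerator: 0.6103·(1 − 7·0.051675 + 6·0.031538) = 0.505027
Denominator: (0.3897)·(0.968462) = 0.377405
L = 0.505027/0.377405 = 1.3382

Final: 1.3382


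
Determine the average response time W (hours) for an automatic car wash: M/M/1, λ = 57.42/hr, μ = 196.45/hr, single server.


W = 1/(μ−λ) = 1/(196.45 − 57.42) = 1/139.03 = 0.007193 hr

Final: 0.007193 hr


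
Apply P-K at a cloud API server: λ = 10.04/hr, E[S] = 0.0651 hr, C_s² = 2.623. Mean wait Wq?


ρ = λ·E[S] = 10.04·0.0651 = 0.6536
E[S²] = E[S]²(1+C_s²) = 0.0651²·(1+2.623) = 0.015354
Wq = λ·E[S²]/(2(1−ρ)) = 10.04·0.015354/(2·0.3464) = 0.22252 hr

Final: 0.22252 hr


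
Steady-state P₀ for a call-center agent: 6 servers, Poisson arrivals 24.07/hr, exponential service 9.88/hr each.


a = λ/μ = 24.07/9.88 = 2.4362; ρ = a/c = 0.4060
Σ_{k=0}^{5} a^k/k! (terms k=0..5) = 1.00000 + 2.43623 + 2.96762 + 2.40994 + 1.46779 + 0.71518 = 10.99677
Tail: a^6/(6!(1−ρ)) = 209.08115/(720·0.5940) = 0.48891
P₀ = 1/(10.99677 + 0.48891) = 1/11.48567 = 0.087065

Final: 0.087065


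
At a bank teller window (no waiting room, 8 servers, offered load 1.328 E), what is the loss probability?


B(c,a) = (a^c/c!) / Σ_{k=0}^{c} a^k/k!
a^8/8! = 0.0002399
Σ terms (k=0..8): 1.00000 + 1.32800 + 0.88179 + 0.39034 + 0.12959 + 0.03442 + 0.007618 + 0.001445 + 0.0002399 = 3.773448
B = 0.0002399/3.773448 = 0.00006358

Final: 0.00006358


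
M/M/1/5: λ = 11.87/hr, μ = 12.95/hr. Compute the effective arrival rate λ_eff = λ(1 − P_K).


ρ = 0.9166; P_K = (1−ρ)ρ^5/(1−ρ^6) = 0.132590
λ_eff = λ(1 − P_K) = 11.87·(1 − 0.132590) = 11.87·0.867410 = 10.2962 /hr

Final: 10.2962 /hr


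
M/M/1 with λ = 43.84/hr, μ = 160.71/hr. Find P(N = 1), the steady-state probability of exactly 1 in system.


ρ = 43.84/160.71 = 0.2728
P_n = (1−ρ)·ρ^n = (1 − 0.2728)·0.2728^1 = 0.7272·0.272789 = 0.198375

Final: 0.198375


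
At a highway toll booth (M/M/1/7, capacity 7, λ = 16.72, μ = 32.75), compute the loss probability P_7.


ρ = λ/μ = 16.72/32.75 = 0.5105
P_K = (1−ρ)ρ^K/(1−ρ^(K+1)) = (0.4895·0.009040)/(1 − 0.004615)
= 0.004425/0.995385 = 0.004445

Final: 0.004445


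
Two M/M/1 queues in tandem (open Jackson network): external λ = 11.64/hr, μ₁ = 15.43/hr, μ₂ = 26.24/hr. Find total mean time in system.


Each node sees arrival rate λ = 11.64/hr (tandem ⇒ throughput preserved).
W₁ = 1/(μ₁−λ) = 1/(15.43−11.64) = 0.26385 hr
W₂ = 1/(μ₂−λ) = 1/(26.24−11.64) = 0.06849 hr
W_total = W₁ + W₂ = 0.26385 + 0.06849 = 0.33235 hr

Final: 0.33235 hr


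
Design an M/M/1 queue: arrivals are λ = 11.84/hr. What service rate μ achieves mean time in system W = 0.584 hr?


W = 1/(μ−λ) ⇒ μ − λ = 1/W = 1/0.584 = 1.7123
μ = λ + 1/W = 11.84 + 1.7123 = 13.5523 per hr

Final: 13.5523 /hr


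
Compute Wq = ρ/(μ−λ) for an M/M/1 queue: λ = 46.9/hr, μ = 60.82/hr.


ρ = 46.9/60.82 = 0.7711
Wq = ρ/(μ−λ) = 0.7711/(60.82 − 46.9) = 0.7711/13.92 = 0.05540 hr

Final: 0.05540 hr


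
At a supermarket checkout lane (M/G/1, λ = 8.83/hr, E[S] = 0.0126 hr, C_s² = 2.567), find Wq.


ρ = λ·E[S] = 8.83·0.0126 = 0.1113
E[S²] = E[S]²(1+C_s²) = 0.0126²·(1+2.567) = 0.0005663
Wq = λ·E[S²]/(2(1−ρ)) = 8.83·0.0005663/(2·0.8887) = 0.002813 hr

Final: 0.002813 hr


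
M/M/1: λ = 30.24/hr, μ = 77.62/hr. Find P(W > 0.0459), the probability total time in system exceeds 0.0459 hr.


W ~ Exponential(μ−λ) for M/M/1.
μ − λ = 77.62 − 30.24 = 47.3800
P(W > t) = e^{−(μ−λ)t} = e^{−2.1747} = 0.113637

Final: 0.113637


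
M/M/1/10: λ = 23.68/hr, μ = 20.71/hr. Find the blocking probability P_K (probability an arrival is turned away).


ρ = λ/μ = 23.68/20.71 = 1.1434
P_K = (1−ρ)ρ^K/(1−ρ^(K+1)) = (-0.1434·3.819583)/(1 − 4.367346)
= -0.547763/-3.367346 = 0.162669

Final: 0.162669


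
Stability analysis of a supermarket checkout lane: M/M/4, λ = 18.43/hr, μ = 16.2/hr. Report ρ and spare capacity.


Total capacity cμ = 4·16.2 = 64.80/hr
ρ = λ/(cμ) = 18.43/64.80 = 0.2844
Stable ⇔ ρ < 1: YES
Spare capacity = cμ − λ = 64.80 − 18.43 = 46.37/hr

Final: ρ = 0.2844; stable; margin = 46.37/hr


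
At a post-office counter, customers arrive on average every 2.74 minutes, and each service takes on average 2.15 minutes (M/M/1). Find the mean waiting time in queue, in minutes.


λ = 60/2.74 = 21.8978 /hr
μ = 60/2.15 = 27.9070 /hr
ρ = λ/μ = 21.8978/27.9070 = 0.7847
Wq = ρ/(μ−λ) = 0.7847/(27.9070−21.8978) = 0.13058 hr
In minutes: 0.13058·60 = 7.835 min

Final: 7.835 min


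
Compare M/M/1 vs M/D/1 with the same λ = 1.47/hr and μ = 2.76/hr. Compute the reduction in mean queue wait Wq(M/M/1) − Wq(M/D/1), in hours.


ρ = 1.47/2.76 = 0.5326
Wq(M/M/1) = ρ/(μ−λ) = 0.5326/1.29 = 0.41287 hr
Wq(M/D/1) = ρ/(2(μ−λ)) = 0.20644 hr
Savings = 0.41287 − 0.20644 = 0.20644 hr

Final: 0.20644 hr


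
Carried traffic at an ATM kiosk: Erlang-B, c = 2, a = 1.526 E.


B(2,1.526) = 0.315510 (Erlang-B)
Carried load = a(1 − B) = 1.526·(1 − 0.315510) = 1.526·0.684490 = 1.0445 E

Final: 1.0445 Erlangs


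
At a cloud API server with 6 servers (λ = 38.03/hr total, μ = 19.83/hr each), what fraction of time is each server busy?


ρ = λ/(cμ) = 38.03/(6·19.83) = 38.03/118.98 = 0.3196

Final: 0.3196


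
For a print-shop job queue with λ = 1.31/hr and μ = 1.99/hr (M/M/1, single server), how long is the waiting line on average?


ρ = 1.31/1.99 = 0.6583
Lq = ρ²/(1−ρ) = 0.4333/0.3417 = 1.2682

Final: 1.2682


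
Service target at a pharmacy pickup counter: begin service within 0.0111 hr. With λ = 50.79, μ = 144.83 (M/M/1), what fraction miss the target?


ρ = 50.79/144.83 = 0.3507
P(Wq > t) = ρ·e^{−(μ−λ)t} = 0.3507·e^{−1.0438}
= 0.3507·0.352099 = 0.123476

Final: 0.123476


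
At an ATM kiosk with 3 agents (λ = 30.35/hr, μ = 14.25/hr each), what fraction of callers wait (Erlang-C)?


a = λ/μ = 2.1298; ρ = a/3 = 0.7099
P₀ = 0.091331 (from M/M/c formula)
C(c,a) = [a^c/(c!(1−ρ))]·P₀ = [9.66121/(6·0.2901)]·0.091331
= 5.55130·0.091331 = 0.507005

Final: 0.507005


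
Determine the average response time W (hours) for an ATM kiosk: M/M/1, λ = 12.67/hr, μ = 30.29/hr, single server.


W = 1/(μ−λ) = 1/(30.29 − 12.67) = 1/17.62 = 0.05675 hr

Final: 0.05675 hr


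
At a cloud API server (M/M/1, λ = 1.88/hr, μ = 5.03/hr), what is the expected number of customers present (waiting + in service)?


ρ = λ/μ = 1.88/5.03 = 0.3738
L = ρ/(1−ρ) = 0.3738/(1 − 0.3738) = 0.3738/0.6262 = 0.5968

Final: 0.5968


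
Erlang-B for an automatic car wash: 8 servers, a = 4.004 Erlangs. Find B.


B(c,a) = (a^c/c!) / Σ_{k=0}^{c} a^k/k!
a^8/8! = 1.638446
Σ terms (k=0..8): 1.00000 + 4.00400 + 8.01601 + 10.69870 + 10.70940 + 8.57609 + 5.72311 + 3.27362 + 1.63845 = 53.639360
B = 1.638446/53.639360 = 0.030546

Final: 0.030546


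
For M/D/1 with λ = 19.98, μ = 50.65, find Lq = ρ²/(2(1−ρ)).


ρ = 19.98/50.65 = 0.3945
M/D/1: Lq = ρ²/(2(1−ρ)) = 0.1556/(2·0.6055) = 0.12849

Final: 0.12849


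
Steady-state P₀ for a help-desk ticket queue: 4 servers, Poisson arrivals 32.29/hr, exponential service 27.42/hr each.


a = λ/μ = 32.29/27.42 = 1.1776; ρ = a/c = 0.2944
Σ_{k=0}^{3} a^k/k! (terms k=0..3) = 1.00000 + 1.17761 + 0.69338 + 0.27218 = 3.14316
Tail: a^4/(4!(1−ρ)) = 1.92310/(24·0.7056) = 0.11356
P₀ = 1/(3.14316 + 0.11356) = 1/3.25673 = 0.307057

Final: 0.307057


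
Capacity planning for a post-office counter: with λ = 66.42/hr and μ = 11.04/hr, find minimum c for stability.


Stability requires cμ > λ ⇔ c > λ/μ.
λ/μ = 66.42/11.04 = 6.0163
Minimum integer c = ⌊6.0163⌋ + 1 = 7
Check: 7·11.04 = 77.28 > 66.42, while 6·11.04 = 66.24 ≤ 66.42

Final: 7 servers


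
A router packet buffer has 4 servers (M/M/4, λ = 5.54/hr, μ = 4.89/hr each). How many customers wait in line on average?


a = λ/μ = 1.1329; ρ = a/4 = 0.2832
P₀ = 0.321254
Lq = P₀·a^c·ρ / (c!·(1−ρ)²) = 0.321254·1.64742·0.2832/(24·0.51376)
= 0.01216

Final: 0.01216


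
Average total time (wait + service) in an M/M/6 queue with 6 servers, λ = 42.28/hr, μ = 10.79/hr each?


a = 3.9184; ρ = 0.6531; P₀ = 0.018303
Lq = P₀·a^c·ρ/(c!(1−ρ)²) = 0.49930
Wq = Lq/λ = 0.49930/42.28 = 0.01181 hr
W = Wq + 1/μ = 0.01181 + 0.09268 = 0.10449 hr

Final: 0.10449 hr


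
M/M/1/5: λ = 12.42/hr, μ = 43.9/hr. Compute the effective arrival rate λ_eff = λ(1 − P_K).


ρ = 0.2829; P_K = (1−ρ)ρ^5/(1−ρ^6) = 0.001300
λ_eff = λ(1 − P_K) = 12.42·(1 − 0.001300) = 12.42·0.998700 = 12.4038 /hr

Final: 12.4038 /hr


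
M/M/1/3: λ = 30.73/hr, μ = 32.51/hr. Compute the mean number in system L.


ρ = 30.73/32.51 = 0.9452
L = ρ[1 − (K+1)ρ^K + Kρ^(K+1)] / [(1−ρ)(1−ρ^(K+1))]
Numerator: 0.9452·(1 − 4·0.844572 + 3·0.798330) = 0.015786
Denominator: (0.05475)·(0.201670) = 0.011042
L = 0.015786/0.011042 = 1.4297

Final: 1.4297


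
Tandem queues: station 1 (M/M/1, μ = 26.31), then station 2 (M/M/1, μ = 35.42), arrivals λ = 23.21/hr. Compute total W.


Each node sees arrival rate λ = 23.21/hr (tandem ⇒ throughput preserved).
W₁ = 1/(μ₁−λ) = 1/(26.31−23.21) = 0.32258 hr
W₂ = 1/(μ₂−λ) = 1/(35.42−23.21) = 0.08190 hr
W_total = W₁ + W₂ = 0.32258 + 0.08190 = 0.40448 hr

Final: 0.40448 hr


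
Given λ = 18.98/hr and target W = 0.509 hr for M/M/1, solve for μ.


W = 1/(μ−λ) ⇒ μ − λ = 1/W = 1/0.509 = 1.9646
μ = λ + 1/W = 18.98 + 1.9646 = 20.9446 per hr

Final: 20.9446 /hr


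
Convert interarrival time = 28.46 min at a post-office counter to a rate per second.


λ = 1/(interarrival time) in consistent units.
1 second = 0.0166667 min, so λ = 0.0166667/28.46 = 0.0005856 per second

Final: 0.0005856 /sec


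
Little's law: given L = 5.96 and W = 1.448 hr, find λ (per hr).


λ = L/W = 5.96/1.448 = 4.1160 /hr

Final: 4.1160 /hr


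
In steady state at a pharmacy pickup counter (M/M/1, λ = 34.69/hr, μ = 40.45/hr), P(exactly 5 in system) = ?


ρ = 34.69/40.45 = 0.8576
P_n = (1−ρ)·ρ^n = (1 − 0.8576)·0.8576^5 = 0.1424·0.463905 = 0.066059

Final: 0.066059


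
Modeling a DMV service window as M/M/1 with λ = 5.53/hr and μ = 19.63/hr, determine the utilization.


ρ = λ/μ = 5.53/19.63 = 0.2817

Final: 0.2817


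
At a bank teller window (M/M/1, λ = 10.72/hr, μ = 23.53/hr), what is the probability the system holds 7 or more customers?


ρ = 10.72/23.53 = 0.4556
P(N ≥ n) = ρ^n = 0.4556^7 = 0.004074

Final: 0.004074


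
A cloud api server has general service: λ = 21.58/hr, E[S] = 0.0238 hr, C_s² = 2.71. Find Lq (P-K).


ρ = λ·E[S] = 21.58·0.0238 = 0.5136
Lq = ρ²(1+C_s²)/(2(1−ρ)) = 0.2638·(1+2.71)/(2·0.4864)
= 0.2638·3.7100/0.9728 = 1.00603

Final: 1.00603


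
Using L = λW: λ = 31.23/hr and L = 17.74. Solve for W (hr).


W = L/λ = 17.74/31.23 = 0.5680 hr

Final: 0.5680 hr


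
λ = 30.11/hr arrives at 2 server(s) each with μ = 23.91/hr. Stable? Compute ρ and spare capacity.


Total capacity cμ = 2·23.91 = 47.82/hr
ρ = λ/(cμ) = 30.11/47.82 = 0.6297
Stable ⇔ ρ < 1: YES
Spare capacity = cμ − λ = 47.82 − 30.11 = 17.71/hr

Final: ρ = 0.6297; stable; margin = 17.71/hr


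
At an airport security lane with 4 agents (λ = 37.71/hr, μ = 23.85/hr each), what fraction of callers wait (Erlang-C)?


a = λ/μ = 1.5811; ρ = a/4 = 0.3953
P₀ = 0.203229 (from M/M/c formula)
C(c,a) = [a^c/(c!(1−ρ))]·P₀ = [6.24989/(24·0.6047)]·0.203229
= 0.43063·0.203229 = 0.087518

Final: 0.087518


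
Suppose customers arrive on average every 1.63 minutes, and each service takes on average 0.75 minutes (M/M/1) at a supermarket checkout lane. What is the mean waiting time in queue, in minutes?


λ = 60/1.63 = 36.8098 /hr
μ = 60/0.75 = 80.0000 /hr
ρ = λ/μ = 36.8098/80.0000 = 0.4601
Wq = ρ/(μ−λ) = 0.4601/(80.0000−36.8098) = 0.01065 hr
In minutes: 0.01065·60 = 0.6392 min

Final: 0.6392 min
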